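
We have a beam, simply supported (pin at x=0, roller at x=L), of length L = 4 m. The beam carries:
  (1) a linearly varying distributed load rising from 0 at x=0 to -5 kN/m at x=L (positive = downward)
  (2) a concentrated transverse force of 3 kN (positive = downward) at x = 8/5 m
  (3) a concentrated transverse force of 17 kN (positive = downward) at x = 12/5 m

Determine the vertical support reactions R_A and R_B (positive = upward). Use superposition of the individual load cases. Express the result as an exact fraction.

Load 1 — triangular load w₀=-5 kN/m (0→w₀ over full span):
  R_A = w₀L/6 = (-5)·4/6 = -10/3 kN
  R_B = w₀L/3 = (-5)·4/3 = -20/3 kN
Load 2 — point force P=3 kN at a=8/5 m (b=L-a=12/5):
  R_A = Pb/L = 3·(12/5)/4 = 9/5 kN
  R_B = Pa/L = 3·(8/5)/4 = 6/5 kN
Load 3 — point force P=17 kN at a=12/5 m (b=L-a=8/5):
  R_A = Pb/L = 17·(8/5)/4 = 34/5 kN
  R_B = Pa/L = 17·(12/5)/4 = 51/5 kN
Superposition: R_A = 79/15 kN, R_B = 71/15 kN

R_A = 79/15 kN, R_B = 71/15 kN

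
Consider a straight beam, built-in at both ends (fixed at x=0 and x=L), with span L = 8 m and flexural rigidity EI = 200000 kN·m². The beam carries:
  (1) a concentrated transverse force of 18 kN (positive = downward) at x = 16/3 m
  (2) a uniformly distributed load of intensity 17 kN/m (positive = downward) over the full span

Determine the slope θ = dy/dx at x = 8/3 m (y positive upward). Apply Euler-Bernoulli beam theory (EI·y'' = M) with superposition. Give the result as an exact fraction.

Load 1 — point force P=18 kN at a=16/3 m (b=L-a=8/3):
  θ_1 = -Pb²x(2aL-(3a+b)x)/(2L³EI)  [x≤a] = -18·(8/3)²·(8/3)·(2·(16/3)·8-(3·(16/3)+(8/3))·(8/3))/(2·8³·200000) = -1/16875 rad
Load 2 — uniform load w=17 kN/m over full span:
  θ_2 = -wx(L-x)(L-2x)/(12EI) = -17·(8/3)·(8-(8/3))·(8-2·(8/3))/(12·200000) = -68/253125 rad
Superposition: θ = Σ θ_i = -83/253125 rad ≈ -0.000328 rad

θ(8/3) = -83/253125 rad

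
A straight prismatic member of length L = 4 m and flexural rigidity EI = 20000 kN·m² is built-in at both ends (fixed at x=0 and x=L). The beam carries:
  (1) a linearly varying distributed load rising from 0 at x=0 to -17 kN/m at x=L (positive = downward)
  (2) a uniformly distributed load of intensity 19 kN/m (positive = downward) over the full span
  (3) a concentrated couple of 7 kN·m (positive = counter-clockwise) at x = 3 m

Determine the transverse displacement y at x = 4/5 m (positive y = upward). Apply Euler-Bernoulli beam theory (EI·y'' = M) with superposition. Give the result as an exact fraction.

Load 1 — triangular load w₀=-17 kN/m (0→w₀ over full span):
  y_1 = -w₀x²(L-x)²(x+2L)/(120LEI) = -(-17)·(4/5)²·(4-(4/5))²·((4/5)+2·4)/(120·4·20000) = 2992/29296875 m
Load 2 — uniform load w=19 kN/m over full span:
  y_2 = -wx²(L-x)²/(24EI) = -19·(4/5)²·(4-(4/5))²/(24·20000) = -304/1171875 m
Load 3 — applied couple M₀=7 kN·m at a=3 m (b=L-a=1):
  y_3 = (R_Ax³/6 - M_Ax²/2)/EI  [x≤a] with R_A=63/32, M_A=35/16 = ((63/32)·(4/5)³/6 - (35/16)·(4/5)²/2)/20000 = -133/5000000 m
Superposition: y = Σ y_i = -114929/625000000 m ≈ -0.000184 m

y(4/5) = -114929/625000000 m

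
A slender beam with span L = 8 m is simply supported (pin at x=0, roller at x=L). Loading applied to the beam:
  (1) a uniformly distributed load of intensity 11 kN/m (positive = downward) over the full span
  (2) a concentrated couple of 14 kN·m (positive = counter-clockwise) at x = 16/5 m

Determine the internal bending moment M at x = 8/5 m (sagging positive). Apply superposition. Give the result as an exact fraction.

M(8/5) = 1478/25 kN·m

Load 1 — uniform load w=11 kN/m over full span:
  M_1 = wx(L-x)/2 = 11·(8/5)·(8-(8/5))/2 = 1408/25 kN·m
Load 2 — applied couple M₀=14 kN·m at a=16/5 m (b=L-a=24/5):
  M_2 = M₀x/L  [x≤a] = 14·(8/5)/8 = 14/5 kN·m
Superposition: M = Σ M_i = 1478/25 kN·m ≈ 59.120000 kN·m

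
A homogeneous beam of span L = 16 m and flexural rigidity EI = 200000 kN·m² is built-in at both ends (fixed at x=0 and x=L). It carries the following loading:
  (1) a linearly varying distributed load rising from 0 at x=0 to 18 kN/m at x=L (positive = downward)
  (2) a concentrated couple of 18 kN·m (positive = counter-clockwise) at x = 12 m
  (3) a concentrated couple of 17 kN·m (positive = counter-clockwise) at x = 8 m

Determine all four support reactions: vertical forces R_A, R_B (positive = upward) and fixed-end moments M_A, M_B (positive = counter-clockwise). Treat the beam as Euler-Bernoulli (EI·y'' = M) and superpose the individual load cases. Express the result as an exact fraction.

Load 1 — triangular load w₀=18 kN/m (0→w₀ over full span):
  R_A = 3w₀L/20 = 3·18·16/20 = 216/5 kN
  M_A = w₀L²/30 = 18·16²/30 = 768/5 kN·m
  R_B = 7w₀L/20 = 7·18·16/20 = 504/5 kN
  M_B = -w₀L²/20 = -18·16²/20 = -1152/5 kN·m
Load 2 — applied couple M₀=18 kN·m at a=12 m (b=L-a=4):
  R_A = 6M₀ab/L³ = 6·18·12·4/16³ = 81/64 kN
  M_A = M₀b(2a-b)/L² = 18·4·(2·12-4)/16² = 45/8 kN·m
  R_B = -6M₀ab/L³ = -6·18·12·4/16³ = -81/64 kN
  M_B = M₀a(2b-a)/L² = 18·12·(2·4-12)/16² = -27/8 kN·m
Load 3 — applied couple M₀=17 kN·m at a=8 m (b=L-a=8):
  R_A = 6M₀ab/L³ = 6·17·8·8/16³ = 51/32 kN
  M_A = M₀b(2a-b)/L² = 17·8·(2·8-8)/16² = 17/4 kN·m
  R_B = -6M₀ab/L³ = -6·17·8·8/16³ = -51/32 kN
  M_B = M₀a(2b-a)/L² = 17·8·(2·8-8)/16² = 17/4 kN·m
Superposition: R_A = 14739/320 kN, M_A = 6539/40 kN·m, R_B = 31341/320 kN, M_B = -9181/40 kN·m

R_A = 14739/320 kN, M_A = 6539/40 kN·m, R_B = 31341/320 kN, M_B = -9181/40 kN·m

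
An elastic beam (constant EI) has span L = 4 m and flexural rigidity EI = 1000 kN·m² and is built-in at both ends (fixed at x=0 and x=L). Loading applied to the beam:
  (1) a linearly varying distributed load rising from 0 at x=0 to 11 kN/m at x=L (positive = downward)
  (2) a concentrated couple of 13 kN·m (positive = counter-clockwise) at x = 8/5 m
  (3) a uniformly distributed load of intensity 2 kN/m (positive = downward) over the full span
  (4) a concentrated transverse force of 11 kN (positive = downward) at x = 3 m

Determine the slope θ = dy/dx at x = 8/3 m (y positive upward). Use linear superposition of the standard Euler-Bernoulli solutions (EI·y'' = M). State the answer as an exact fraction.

θ(8/3) = 24817/12150000 rad

Load 1 — triangular load w₀=11 kN/m (0→w₀ over full span):
  θ_1 = -w₀(2x(L-x)(L-2x)(x+2L)+x²(L-x)²)/(120LEI) = -11·(2·(8/3)·(4-(8/3))·(4-2·(8/3))·((8/3)+2·4)+(8/3)²·(4-(8/3))²)/(120·4·1000) = 308/151875 rad
Load 2 — applied couple M₀=13 kN·m at a=8/5 m (b=L-a=12/5):
  θ_2 = (R_Ax²/2 - M_Ax - M₀(x-a))/EI  [x>a] with R_A=117/25, M_A=39/25 = ((117/25)·(8/3)²/2 - (39/25)·(8/3) - 13·((8/3)-(8/5)))/1000 = -13/9375 rad
Load 3 — uniform load w=2 kN/m over full span:
  θ_3 = -wx(L-x)(L-2x)/(12EI) = -2·(8/3)·(4-(8/3))·(4-2·(8/3))/(12·1000) = 8/10125 rad
Load 4 — point force P=11 kN at a=3 m (b=L-a=1):
  θ_4 = -Pb²x(2aL-(3a+b)x)/(2L³EI)  [x≤a] = -11·1²·(8/3)·(2·3·4-(3·3+1)·(8/3))/(2·4³·1000) = 11/18000 rad
Superposition: θ = Σ θ_i = 24817/12150000 rad ≈ 0.002043 rad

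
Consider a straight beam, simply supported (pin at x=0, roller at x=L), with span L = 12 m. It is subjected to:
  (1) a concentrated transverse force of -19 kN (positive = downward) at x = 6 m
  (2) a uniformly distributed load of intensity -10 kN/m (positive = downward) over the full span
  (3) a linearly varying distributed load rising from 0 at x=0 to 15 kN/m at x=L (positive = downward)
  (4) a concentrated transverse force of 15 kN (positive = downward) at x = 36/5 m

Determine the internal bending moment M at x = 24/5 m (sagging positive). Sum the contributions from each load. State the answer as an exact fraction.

M(24/5) = -1716/25 kN·m

Load 1 — point force P=-19 kN at a=6 m (b=L-a=6):
  M_1 = Pbx/L  [x≤a] = (-19)·6·(24/5)/12 = -228/5 kN·m
Load 2 — uniform load w=-10 kN/m over full span:
  M_2 = wx(L-x)/2 = (-10)·(24/5)·(12-(24/5))/2 = -864/5 kN·m
Load 3 — triangular load w₀=15 kN/m (0→w₀ over full span):
  M_3 = w₀Lx/6 - w₀x³/(6L) = 15·12·(24/5)/6 - 15·(24/5)³/(6·12) = 3024/25 kN·m
Load 4 — point force P=15 kN at a=36/5 m (b=L-a=24/5):
  M_4 = Pbx/L  [x≤a] = 15·(24/5)·(24/5)/12 = 144/5 kN·m
Superposition: M = Σ M_i = -1716/25 kN·m ≈ -68.640000 kN·m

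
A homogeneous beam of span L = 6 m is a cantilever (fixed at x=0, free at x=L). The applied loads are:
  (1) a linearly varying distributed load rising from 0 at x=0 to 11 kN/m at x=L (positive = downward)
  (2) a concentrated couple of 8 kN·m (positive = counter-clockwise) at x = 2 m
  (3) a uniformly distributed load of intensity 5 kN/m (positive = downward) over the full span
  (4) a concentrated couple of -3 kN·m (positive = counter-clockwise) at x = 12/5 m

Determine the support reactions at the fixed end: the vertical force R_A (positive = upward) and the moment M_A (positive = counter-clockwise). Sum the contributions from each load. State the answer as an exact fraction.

R_A = 63 kN, M_A = 217 kN·m

Load 1 — triangular load w₀=11 kN/m (0→w₀ over full span):
  R_A = w₀L/2 = 11·6/2 = 33 kN
  M_A = w₀L²/3 = 11·6²/3 = 132 kN·m
Load 2 — applied couple M₀=8 kN·m at a=2 m (b=L-a=4):
  R_A = 0 kN
  M_A = -M₀ = -8 kN·m
Load 3 — uniform load w=5 kN/m over full span:
  R_A = wL = 5·6 = 30 kN
  M_A = wL²/2 = 5·6²/2 = 90 kN·m
Load 4 — applied couple M₀=-3 kN·m at a=12/5 m (b=L-a=18/5):
  R_A = 0 kN
  M_A = -M₀ = -(-3) = 3 kN·m
Superposition: R_A = 63 kN, M_A = 217 kN·m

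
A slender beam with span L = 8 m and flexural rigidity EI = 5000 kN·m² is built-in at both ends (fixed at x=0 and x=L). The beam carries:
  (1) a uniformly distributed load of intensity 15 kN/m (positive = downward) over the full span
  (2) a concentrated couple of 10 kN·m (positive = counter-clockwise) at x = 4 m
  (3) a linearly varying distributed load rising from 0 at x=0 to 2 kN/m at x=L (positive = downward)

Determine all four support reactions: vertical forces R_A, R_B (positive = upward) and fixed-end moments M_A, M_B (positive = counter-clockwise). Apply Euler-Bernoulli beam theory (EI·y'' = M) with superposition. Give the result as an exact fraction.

Load 1 — uniform load w=15 kN/m over full span:
  R_A = wL/2 = 15·8/2 = 60 kN
  M_A = wL²/12 = 15·8²/12 = 80 kN·m
  R_B = wL/2 = 15·8/2 = 60 kN
  M_B = -wL²/12 = -15·8²/12 = -80 kN·m
Load 2 — applied couple M₀=10 kN·m at a=4 m (b=L-a=4):
  R_A = 6M₀ab/L³ = 6·10·4·4/8³ = 15/8 kN
  M_A = M₀b(2a-b)/L² = 10·4·(2·4-4)/8² = 5/2 kN·m
  R_B = -6M₀ab/L³ = -6·10·4·4/8³ = -15/8 kN
  M_B = M₀a(2b-a)/L² = 10·4·(2·4-4)/8² = 5/2 kN·m
Load 3 — triangular load w₀=2 kN/m (0→w₀ over full span):
  R_A = 3w₀L/20 = 3·2·8/20 = 12/5 kN
  M_A = w₀L²/30 = 2·8²/30 = 64/15 kN·m
  R_B = 7w₀L/20 = 7·2·8/20 = 28/5 kN
  M_B = -w₀L²/20 = -2·8²/20 = -32/5 kN·m
Superposition: R_A = 2571/40 kN, M_A = 2603/30 kN·m, R_B = 2549/40 kN, M_B = -839/10 kN·m

R_A = 2571/40 kN, M_A = 2603/30 kN·m, R_B = 2549/40 kN, M_B = -839/10 kN·m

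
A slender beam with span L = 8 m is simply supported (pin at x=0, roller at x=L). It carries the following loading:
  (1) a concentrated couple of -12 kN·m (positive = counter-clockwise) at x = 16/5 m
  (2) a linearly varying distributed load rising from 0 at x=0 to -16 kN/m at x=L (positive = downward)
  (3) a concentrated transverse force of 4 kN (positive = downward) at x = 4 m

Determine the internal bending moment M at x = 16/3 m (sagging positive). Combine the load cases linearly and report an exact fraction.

M(16/3) = -4364/81 kN·m

Load 1 — applied couple M₀=-12 kN·m at a=16/5 m (b=L-a=24/5):
  M_1 = M₀x/L - M₀  [x>a] = (-12)·(16/3)/8 - (-12) = 4 kN·m
Load 2 — triangular load w₀=-16 kN/m (0→w₀ over full span):
  M_2 = w₀Lx/6 - w₀x³/(6L) = (-16)·8·(16/3)/6 - (-16)·(16/3)³/(6·8) = -5120/81 kN·m
Load 3 — point force P=4 kN at a=4 m (b=L-a=4):
  M_3 = Pa(L-x)/L  [x>a] = 4·4·(8-(16/3))/8 = 16/3 kN·m
Superposition: M = Σ M_i = -4364/81 kN·m ≈ -53.876543 kN·m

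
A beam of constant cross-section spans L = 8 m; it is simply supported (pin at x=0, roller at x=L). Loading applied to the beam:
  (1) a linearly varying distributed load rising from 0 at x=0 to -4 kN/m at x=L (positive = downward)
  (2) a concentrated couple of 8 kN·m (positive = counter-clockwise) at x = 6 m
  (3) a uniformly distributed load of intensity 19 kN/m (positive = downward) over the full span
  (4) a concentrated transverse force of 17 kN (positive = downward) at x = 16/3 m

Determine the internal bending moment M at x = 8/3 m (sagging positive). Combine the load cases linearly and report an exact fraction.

M(8/3) = 11360/81 kN·m

Load 1 — triangular load w₀=-4 kN/m (0→w₀ over full span):
  M_1 = w₀Lx/6 - w₀x³/(6L) = (-4)·8·(8/3)/6 - (-4)·(8/3)³/(6·8) = -1024/81 kN·m
Load 2 — applied couple M₀=8 kN·m at a=6 m (b=L-a=2):
  M_2 = M₀x/L  [x≤a] = 8·(8/3)/8 = 8/3 kN·m
Load 3 — uniform load w=19 kN/m over full span:
  M_3 = wx(L-x)/2 = 19·(8/3)·(8-(8/3))/2 = 1216/9 kN·m
Load 4 — point force P=17 kN at a=16/3 m (b=L-a=8/3):
  M_4 = Pbx/L  [x≤a] = 17·(8/3)·(8/3)/8 = 136/9 kN·m
Superposition: M = Σ M_i = 11360/81 kN·m ≈ 140.246914 kN·m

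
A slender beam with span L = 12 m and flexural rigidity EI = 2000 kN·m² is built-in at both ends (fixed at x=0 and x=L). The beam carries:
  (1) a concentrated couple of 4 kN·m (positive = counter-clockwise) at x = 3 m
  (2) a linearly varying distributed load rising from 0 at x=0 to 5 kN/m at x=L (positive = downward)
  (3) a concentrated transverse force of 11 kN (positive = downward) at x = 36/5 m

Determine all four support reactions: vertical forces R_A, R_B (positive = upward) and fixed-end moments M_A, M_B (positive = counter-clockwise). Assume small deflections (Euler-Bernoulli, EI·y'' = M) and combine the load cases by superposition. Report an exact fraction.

Load 1 — applied couple M₀=4 kN·m at a=3 m (b=L-a=9):
  R_A = 6M₀ab/L³ = 6·4·3·9/12³ = 3/8 kN
  M_A = M₀b(2a-b)/L² = 4·9·(2·3-9)/12² = -3/4 kN·m
  R_B = -6M₀ab/L³ = -6·4·3·9/12³ = -3/8 kN
  M_B = M₀a(2b-a)/L² = 4·3·(2·9-3)/12² = 5/4 kN·m
Load 2 — triangular load w₀=5 kN/m (0→w₀ over full span):
  R_A = 3w₀L/20 = 3·5·12/20 = 9 kN
  M_A = w₀L²/30 = 5·12²/30 = 24 kN·m
  R_B = 7w₀L/20 = 7·5·12/20 = 21 kN
  M_B = -w₀L²/20 = -5·12²/20 = -36 kN·m
Load 3 — point force P=11 kN at a=36/5 m (b=L-a=24/5):
  R_A = Pb²(3a+b)/L³ = 11·(24/5)²·(3·(36/5)+(24/5))/12³ = 484/125 kN
  M_A = Pab²/L² = 11·(36/5)·(24/5)²/12² = 1584/125 kN·m
  R_B = Pa²(a+3b)/L³ = 11·(36/5)²·((36/5)+3·(24/5))/12³ = 891/125 kN
  M_B = -Pa²b/L² = -11·(36/5)²·(24/5)/12² = -2376/125 kN·m
Superposition: R_A = 13247/1000 kN, M_A = 17961/500 kN·m, R_B = 27753/1000 kN, M_B = -26879/500 kN·m

R_A = 13247/1000 kN, M_A = 17961/500 kN·m, R_B = 27753/1000 kN, M_B = -26879/500 kN·m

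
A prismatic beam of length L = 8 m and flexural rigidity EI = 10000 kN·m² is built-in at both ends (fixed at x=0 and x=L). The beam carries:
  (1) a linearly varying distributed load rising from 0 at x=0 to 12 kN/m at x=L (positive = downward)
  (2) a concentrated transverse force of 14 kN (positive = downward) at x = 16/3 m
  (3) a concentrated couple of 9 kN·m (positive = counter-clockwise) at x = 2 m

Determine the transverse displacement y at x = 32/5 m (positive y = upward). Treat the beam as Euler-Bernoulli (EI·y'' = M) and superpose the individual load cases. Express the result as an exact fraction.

Load 1 — triangular load w₀=12 kN/m (0→w₀ over full span):
  y_1 = -w₀x²(L-x)²(x+2L)/(120LEI) = -12·(32/5)²·(8-(32/5))²·((32/5)+2·8)/(120·8·10000) = -28672/9765625 m
Load 2 — point force P=14 kN at a=16/3 m (b=L-a=8/3):
  y_2 = -Pa²(L-x)²(3bL-(3b+a)(L-x))/(6L³EI)  [x>a] = -14·(16/3)²·(8-(32/5))²·(3·(8/3)·8-(3·(8/3)+(16/3))·(8-(32/5)))/(6·8³·10000) = -1792/1265625 m
Load 3 — applied couple M₀=9 kN·m at a=2 m (b=L-a=6):
  y_3 = (R_Ax³/6 - M_Ax²/2 - M₀(x-a)²/2)/EI  [x>a] with R_A=81/64, M_A=-27/16 = ((81/64)·(32/5)³/6 - (-27/16)·(32/5)²/2 - 9·((32/5)-2)²/2)/10000 = 171/625000 m
Superposition: y = Σ y_i = -25808081/6328125000 m ≈ -0.004078 m

y(32/5) = -25808081/6328125000 m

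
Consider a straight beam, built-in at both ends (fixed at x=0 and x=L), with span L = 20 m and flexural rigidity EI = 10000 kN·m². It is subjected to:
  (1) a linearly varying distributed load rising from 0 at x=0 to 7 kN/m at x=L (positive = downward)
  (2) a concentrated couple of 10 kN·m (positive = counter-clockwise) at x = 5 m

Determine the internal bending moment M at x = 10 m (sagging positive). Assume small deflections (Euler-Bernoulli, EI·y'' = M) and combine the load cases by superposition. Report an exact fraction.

Load 1 — triangular load w₀=7 kN/m (0→w₀ over full span):
  M_1 = 3w₀Lx/20 - w₀L²/30 - w₀x³/(6L) = 3·7·20·10/20 - 7·20²/30 - 7·10³/(6·20) = 175/3 kN·m
Load 2 — applied couple M₀=10 kN·m at a=5 m (b=L-a=15):
  M_2 = R_Ax - M_A - M₀  [x>a] with R_A=9/16, M_A=-15/8 = (9/16)·10 - (-15/8) - 10 = -5/2 kN·m
Superposition: M = Σ M_i = 335/6 kN·m ≈ 55.833333 kN·m

M(10) = 335/6 kN·m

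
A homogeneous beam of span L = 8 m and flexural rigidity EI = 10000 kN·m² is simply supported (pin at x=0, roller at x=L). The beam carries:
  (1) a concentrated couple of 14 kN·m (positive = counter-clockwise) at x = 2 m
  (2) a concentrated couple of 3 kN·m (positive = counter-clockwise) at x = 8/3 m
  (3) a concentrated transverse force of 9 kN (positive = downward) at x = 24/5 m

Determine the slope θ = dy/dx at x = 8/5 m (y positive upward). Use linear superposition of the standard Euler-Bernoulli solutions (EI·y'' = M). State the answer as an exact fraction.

Load 1 — applied couple M₀=14 kN·m at a=2 m (b=L-a=6):
  θ_1 = (M₀x²/(2L)+C₁)/EI  [x≤a] with C₁=M₀(3b²-L²)/(6L)=77/6 = (14·(8/5)²/(2·8)+(77/6))/10000 = 2261/1500000 rad
Load 2 — applied couple M₀=3 kN·m at a=8/3 m (b=L-a=16/3):
  θ_2 = (M₀x²/(2L)+C₁)/EI  [x≤a] with C₁=M₀(3b²-L²)/(6L)=4/3 = (3·(8/5)²/(2·8)+(4/3))/10000 = 17/93750 rad
Load 3 — point force P=9 kN at a=24/5 m (b=L-a=16/5):
  θ_3 = -Pb(L²-b²-3x²)/(6LEI)  [x≤a] = -9·(16/5)·(8²-(16/5)²-3·(8/5)²)/(6·8·10000) = -216/78125 rad
Superposition: θ = Σ θ_i = -8071/7500000 rad ≈ -0.001076 rad

θ(8/5) = -8071/7500000 rad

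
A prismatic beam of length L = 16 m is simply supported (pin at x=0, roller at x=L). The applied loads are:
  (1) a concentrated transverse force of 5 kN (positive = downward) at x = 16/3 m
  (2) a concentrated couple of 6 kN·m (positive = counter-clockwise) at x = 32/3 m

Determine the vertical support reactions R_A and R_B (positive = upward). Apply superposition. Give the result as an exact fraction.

Load 1 — point force P=5 kN at a=16/3 m (b=L-a=32/3):
  R_A = Pb/L = 5·(32/3)/16 = 10/3 kN
  R_B = Pa/L = 5·(16/3)/16 = 5/3 kN
Load 2 — applied couple M₀=6 kN·m at a=32/3 m (b=L-a=16/3):
  R_A = M₀/L = 6/16 = 3/8 kN
  R_B = -M₀/L = -6/16 = -3/8 kN
Superposition: R_A = 89/24 kN, R_B = 31/24 kN

R_A = 89/24 kN, R_B = 31/24 kN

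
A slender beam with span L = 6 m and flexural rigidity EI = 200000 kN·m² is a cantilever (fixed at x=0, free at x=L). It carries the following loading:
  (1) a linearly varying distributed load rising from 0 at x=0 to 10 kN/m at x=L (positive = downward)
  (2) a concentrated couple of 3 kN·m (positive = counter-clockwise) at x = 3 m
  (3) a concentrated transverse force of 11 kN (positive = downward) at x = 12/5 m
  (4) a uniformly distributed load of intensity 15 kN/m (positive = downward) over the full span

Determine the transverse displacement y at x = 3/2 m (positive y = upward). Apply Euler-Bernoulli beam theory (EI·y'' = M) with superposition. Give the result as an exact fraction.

Load 1 — triangular load w₀=10 kN/m (0→w₀ over full span):
  y_1 = (w₀Lx³/12-w₀L²x²/6-w₀x⁵/(120L))/EI = (10·6·(3/2)³/12-10·6²·(3/2)²/6-10·(3/2)⁵/(120·6))/200000 = -30267/51200000 m
Load 2 — applied couple M₀=3 kN·m at a=3 m (b=L-a=3):
  y_2 = M₀x²/(2EI)  [x≤a] = 3·(3/2)²/(2·200000) = 27/1600000 m
Load 3 — point force P=11 kN at a=12/5 m (b=L-a=18/5):
  y_3 = -Px²(3a-x)/(6EI)  [x≤a] = -11·(3/2)²·(3·(12/5)-(3/2))/(6·200000) = -1881/16000000 m
Load 4 — uniform load w=15 kN/m over full span:
  y_4 = -wx²(x²-4Lx+6L²)/(24EI) = -15·(3/2)²·((3/2)²-4·6·(3/2)+6·6²)/(24·200000) = -6561/5120000 m
Superposition: y = Σ y_i = -505161/256000000 m ≈ -0.001973 m

y(3/2) = -505161/256000000 m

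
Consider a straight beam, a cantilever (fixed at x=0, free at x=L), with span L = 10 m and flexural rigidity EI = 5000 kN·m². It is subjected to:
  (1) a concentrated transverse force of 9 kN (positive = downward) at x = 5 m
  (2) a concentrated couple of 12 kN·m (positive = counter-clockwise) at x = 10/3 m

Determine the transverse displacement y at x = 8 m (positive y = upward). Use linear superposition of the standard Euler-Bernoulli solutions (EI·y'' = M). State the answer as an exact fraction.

Load 1 — point force P=9 kN at a=5 m (b=L-a=5):
  y_1 = -Pa²(3x-a)/(6EI)  [x>a] = -9·5²·(3·8-5)/(6·5000) = -57/400 m
Load 2 — applied couple M₀=12 kN·m at a=10/3 m (b=L-a=20/3):
  y_2 = M₀a(2x-a)/(2EI)  [x>a] = 12·(10/3)·(2·8-(10/3))/(2·5000) = 19/375 m
Superposition: y = Σ y_i = -551/6000 m ≈ -0.091833 m

y(8) = -551/6000 m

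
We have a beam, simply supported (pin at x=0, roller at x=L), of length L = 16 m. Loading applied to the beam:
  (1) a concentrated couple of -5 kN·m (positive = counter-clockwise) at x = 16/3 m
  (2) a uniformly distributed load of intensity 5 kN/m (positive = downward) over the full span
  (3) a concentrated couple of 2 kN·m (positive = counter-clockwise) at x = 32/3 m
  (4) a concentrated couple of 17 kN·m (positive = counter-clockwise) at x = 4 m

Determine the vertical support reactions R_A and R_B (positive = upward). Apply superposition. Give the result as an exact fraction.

R_A = 327/8 kN, R_B = 313/8 kN

Load 1 — applied couple M₀=-5 kN·m at a=16/3 m (b=L-a=32/3):
  R_A = M₀/L = (-5)/16 = -5/16 kN
  R_B = -M₀/L = -(-5)/16 = 5/16 kN
Load 2 — uniform load w=5 kN/m over full span:
  R_A = wL/2 = 5·16/2 = 40 kN
  R_B = wL/2 = 5·16/2 = 40 kN
Load 3 — applied couple M₀=2 kN·m at a=32/3 m (b=L-a=16/3):
  R_A = M₀/L = 2/16 = 1/8 kN
  R_B = -M₀/L = -2/16 = -1/8 kN
Load 4 — applied couple M₀=17 kN·m at a=4 m (b=L-a=12):
  R_A = M₀/L = 17/16 kN
  R_B = -M₀/L = -17/16 kN
Superposition: R_A = 327/8 kN, R_B = 313/8 kN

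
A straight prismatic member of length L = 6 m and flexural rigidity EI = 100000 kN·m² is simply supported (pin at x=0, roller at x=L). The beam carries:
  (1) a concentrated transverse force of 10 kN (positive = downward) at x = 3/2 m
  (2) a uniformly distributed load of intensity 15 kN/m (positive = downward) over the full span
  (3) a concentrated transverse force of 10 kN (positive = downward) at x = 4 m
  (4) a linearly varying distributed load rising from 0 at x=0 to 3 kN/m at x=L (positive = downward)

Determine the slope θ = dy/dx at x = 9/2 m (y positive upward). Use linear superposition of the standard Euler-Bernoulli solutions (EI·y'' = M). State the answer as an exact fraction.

θ(9/2) = 1474753/1152000000 rad

Load 1 — point force P=10 kN at a=3/2 m (b=L-a=9/2):
  θ_1 = -Pa(2L²-6Lx+3x²+a²)/(6LEI)  [x>a] = -10·(3/2)·(2·6²-6·6·(9/2)+3·(9/2)²+(3/2)²)/(6·6·100000) = 9/80000 rad
Load 2 — uniform load w=15 kN/m over full span:
  θ_2 = -w(L³-6Lx²+4x³)/(24EI) = -15·(6³-6·6·(9/2)²+4·(9/2)³)/(24·100000) = 297/320000 rad
Load 3 — point force P=10 kN at a=4 m (b=L-a=2):
  θ_3 = -Pa(2L²-6Lx+3x²+a²)/(6LEI)  [x>a] = -10·4·(2·6²-6·6·(9/2)+3·(9/2)²+4²)/(6·6·100000) = 53/360000 rad
Load 4 — triangular load w₀=3 kN/m (0→w₀ over full span):
  θ_4 = -w₀(7L⁴-30L²x²+15x⁴)/(360LEI) = -3·(7·6⁴-30·6²·(9/2)²+15·(9/2)⁴)/(360·6·100000) = 11817/128000000 rad
Superposition: θ = Σ θ_i = 1474753/1152000000 rad ≈ 0.001280 rad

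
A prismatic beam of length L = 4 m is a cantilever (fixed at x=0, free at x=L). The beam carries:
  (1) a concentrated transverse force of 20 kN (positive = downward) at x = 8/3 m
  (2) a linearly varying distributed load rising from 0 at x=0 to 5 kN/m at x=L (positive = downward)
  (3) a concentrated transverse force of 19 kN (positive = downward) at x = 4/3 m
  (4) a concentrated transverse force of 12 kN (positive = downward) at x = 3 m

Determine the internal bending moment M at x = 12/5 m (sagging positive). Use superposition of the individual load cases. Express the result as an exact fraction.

M(12/5) = -452/25 kN·m

Load 1 — point force P=20 kN at a=8/3 m (b=L-a=4/3):
  M_1 = -P(a-x)  [x≤a] = -20·((8/3)-(12/5)) = -16/3 kN·m
Load 2 — triangular load w₀=5 kN/m (0→w₀ over full span):
  M_2 = w₀Lx/2 - w₀L²/3 - w₀x³/(6L) = 5·4·(12/5)/2 - 5·4²/3 - 5·(12/5)³/(6·4) = -416/75 kN·m
Load 3 — point force P=19 kN at a=4/3 m (b=L-a=8/3):
  M_3 = 0  [x>a] = 0 kN·m
Load 4 — point force P=12 kN at a=3 m (b=L-a=1):
  M_4 = -P(a-x)  [x≤a] = -12·(3-(12/5)) = -36/5 kN·m
Superposition: M = Σ M_i = -452/25 kN·m ≈ -18.080000 kN·m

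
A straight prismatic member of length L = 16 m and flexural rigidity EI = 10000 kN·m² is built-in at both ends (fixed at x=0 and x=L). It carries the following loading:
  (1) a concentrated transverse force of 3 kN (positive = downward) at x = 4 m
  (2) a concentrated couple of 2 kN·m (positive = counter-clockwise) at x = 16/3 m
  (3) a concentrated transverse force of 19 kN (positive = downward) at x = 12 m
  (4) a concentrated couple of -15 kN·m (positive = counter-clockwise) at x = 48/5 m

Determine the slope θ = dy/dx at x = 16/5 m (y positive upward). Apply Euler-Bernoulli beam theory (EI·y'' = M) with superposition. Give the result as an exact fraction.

Load 1 — point force P=3 kN at a=4 m (b=L-a=12):
  θ_1 = -Pb²x(2aL-(3a+b)x)/(2L³EI)  [x≤a] = -3·12²·(16/5)·(2·4·16-(3·4+12)·(16/5))/(2·16³·10000) = -27/31250 rad
Load 2 — applied couple M₀=2 kN·m at a=16/3 m (b=L-a=32/3):
  θ_2 = (R_Ax²/2 - M_Ax)/EI  [x≤a] with R_A=1/6, M_A=0 = ((1/6)·(16/5)²/2 - 0·(16/5))/10000 = 4/46875 rad
Load 3 — point force P=19 kN at a=12 m (b=L-a=4):
  θ_3 = -Pb²x(2aL-(3a+b)x)/(2L³EI)  [x≤a] = -19·4²·(16/5)·(2·12·16-(3·12+4)·(16/5))/(2·16³·10000) = -19/6250 rad
Load 4 — applied couple M₀=-15 kN·m at a=48/5 m (b=L-a=32/5):
  θ_4 = (R_Ax²/2 - M_Ax)/EI  [x≤a] with R_A=-27/20, M_A=-24/5 = ((-27/20)·(16/5)²/2 - (-24/5)·(16/5))/10000 = 66/78125 rad
Superposition: θ = Σ θ_i = -697/234375 rad ≈ -0.002974 rad

θ(16/5) = -697/234375 rad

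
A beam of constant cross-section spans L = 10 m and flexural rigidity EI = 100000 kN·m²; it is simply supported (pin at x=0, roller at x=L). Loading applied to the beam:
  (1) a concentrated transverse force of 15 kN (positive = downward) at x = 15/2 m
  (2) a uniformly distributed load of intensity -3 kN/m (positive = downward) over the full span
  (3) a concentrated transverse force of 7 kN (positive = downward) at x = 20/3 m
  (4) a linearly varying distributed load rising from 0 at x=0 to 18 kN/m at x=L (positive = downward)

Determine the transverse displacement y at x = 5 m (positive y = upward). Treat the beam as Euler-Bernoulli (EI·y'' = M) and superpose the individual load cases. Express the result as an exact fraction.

Load 1 — point force P=15 kN at a=15/2 m (b=L-a=5/2):
  y_1 = -Pbx(L²-b²-x²)/(6LEI)  [x≤a] = -15·(5/2)·5·(10²-(5/2)²-5²)/(6·10·100000) = -11/5120 m
Load 2 — uniform load w=-3 kN/m over full span:
  y_2 = -wx(L³-2Lx²+x³)/(24EI) = -(-3)·5·(10³-2·10·5²+5³)/(24·100000) = 1/256 m
Load 3 — point force P=7 kN at a=20/3 m (b=L-a=10/3):
  y_3 = -Pbx(L²-b²-x²)/(6LEI)  [x≤a] = -7·(10/3)·5·(10²-(10/3)²-5²)/(6·10·100000) = -161/129600 m
Load 4 — triangular load w₀=18 kN/m (0→w₀ over full span):
  y_4 = -w₀x(7L⁴-10L²x²+3x⁴)/(360LEI) = -18·5·(7·10⁴-10·10²·5²+3·5⁴)/(360·10·100000) = -3/256 m
Superposition: y = Σ y_i = -23231/2073600 m ≈ -0.011203 m

y(5) = -23231/2073600 m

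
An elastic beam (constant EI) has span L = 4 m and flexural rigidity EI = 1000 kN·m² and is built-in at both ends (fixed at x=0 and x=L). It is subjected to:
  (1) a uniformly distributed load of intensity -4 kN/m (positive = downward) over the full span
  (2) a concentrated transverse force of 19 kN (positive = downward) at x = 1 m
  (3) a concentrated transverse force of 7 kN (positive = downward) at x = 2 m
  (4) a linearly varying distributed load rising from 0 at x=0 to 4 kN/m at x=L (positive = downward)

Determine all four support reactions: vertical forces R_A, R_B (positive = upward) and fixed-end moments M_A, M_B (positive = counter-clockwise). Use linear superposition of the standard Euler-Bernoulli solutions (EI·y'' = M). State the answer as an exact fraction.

R_A = 2229/160 kN, M_A = 879/80 kN·m, R_B = 651/160 kN, M_B = -1183/240 kN·m

Load 1 — uniform load w=-4 kN/m over full span:
  R_A = wL/2 = (-4)·4/2 = -8 kN
  M_A = wL²/12 = (-4)·4²/12 = -16/3 kN·m
  R_B = wL/2 = (-4)·4/2 = -8 kN
  M_B = -wL²/12 = -(-4)·4²/12 = 16/3 kN·m
Load 2 — point force P=19 kN at a=1 m (b=L-a=3):
  R_A = Pb²(3a+b)/L³ = 19·3²·(3·1+3)/4³ = 513/32 kN
  M_A = Pab²/L² = 19·1·3²/4² = 171/16 kN·m
  R_B = Pa²(a+3b)/L³ = 19·1²·(1+3·3)/4³ = 95/32 kN
  M_B = -Pa²b/L² = -19·1²·3/4² = -57/16 kN·m
Load 3 — point force P=7 kN at a=2 m (b=L-a=2):
  R_A = Pb²(3a+b)/L³ = 7·2²·(3·2+2)/4³ = 7/2 kN
  M_A = Pab²/L² = 7·2·2²/4² = 7/2 kN·m
  R_B = Pa²(a+3b)/L³ = 7·2²·(2+3·2)/4³ = 7/2 kN
  M_B = -Pa²b/L² = -7·2²·2/4² = -7/2 kN·m
Load 4 — triangular load w₀=4 kN/m (0→w₀ over full span):
  R_A = 3w₀L/20 = 3·4·4/20 = 12/5 kN
  M_A = w₀L²/30 = 4·4²/30 = 32/15 kN·m
  R_B = 7w₀L/20 = 7·4·4/20 = 28/5 kN
  M_B = -w₀L²/20 = -4·4²/20 = -16/5 kN·m
Superposition: R_A = 2229/160 kN, M_A = 879/80 kN·m, R_B = 651/160 kN, M_B = -1183/240 kN·m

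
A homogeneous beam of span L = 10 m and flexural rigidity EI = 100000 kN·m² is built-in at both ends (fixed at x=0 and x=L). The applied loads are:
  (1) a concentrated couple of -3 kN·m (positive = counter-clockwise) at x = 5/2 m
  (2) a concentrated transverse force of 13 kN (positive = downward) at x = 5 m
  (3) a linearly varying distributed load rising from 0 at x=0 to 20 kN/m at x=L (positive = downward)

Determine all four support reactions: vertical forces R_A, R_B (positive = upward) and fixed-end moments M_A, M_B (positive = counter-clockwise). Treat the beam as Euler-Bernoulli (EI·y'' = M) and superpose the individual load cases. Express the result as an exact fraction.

R_A = 2893/80 kN, M_A = 4007/48 kN·m, R_B = 6147/80 kN, M_B = -1875/16 kN·m

Load 1 — applied couple M₀=-3 kN·m at a=5/2 m (b=L-a=15/2):
  R_A = 6M₀ab/L³ = 6·(-3)·(5/2)·(15/2)/10³ = -27/80 kN
  M_A = M₀b(2a-b)/L² = (-3)·(15/2)·(2·(5/2)-(15/2))/10² = 9/16 kN·m
  R_B = -6M₀ab/L³ = -6·(-3)·(5/2)·(15/2)/10³ = 27/80 kN
  M_B = M₀a(2b-a)/L² = (-3)·(5/2)·(2·(15/2)-(5/2))/10² = -15/16 kN·m
Load 2 — point force P=13 kN at a=5 m (b=L-a=5):
  R_A = Pb²(3a+b)/L³ = 13·5²·(3·5+5)/10³ = 13/2 kN
  M_A = Pab²/L² = 13·5·5²/10² = 65/4 kN·m
  R_B = Pa²(a+3b)/L³ = 13·5²·(5+3·5)/10³ = 13/2 kN
  M_B = -Pa²b/L² = -13·5²·5/10² = -65/4 kN·m
Load 3 — triangular load w₀=20 kN/m (0→w₀ over full span):
  R_A = 3w₀L/20 = 3·20·10/20 = 30 kN
  M_A = w₀L²/30 = 20·10²/30 = 200/3 kN·m
  R_B = 7w₀L/20 = 7·20·10/20 = 70 kN
  M_B = -w₀L²/20 = -20·10²/20 = -100 kN·m
Superposition: R_A = 2893/80 kN, M_A = 4007/48 kN·m, R_B = 6147/80 kN, M_B = -1875/16 kN·m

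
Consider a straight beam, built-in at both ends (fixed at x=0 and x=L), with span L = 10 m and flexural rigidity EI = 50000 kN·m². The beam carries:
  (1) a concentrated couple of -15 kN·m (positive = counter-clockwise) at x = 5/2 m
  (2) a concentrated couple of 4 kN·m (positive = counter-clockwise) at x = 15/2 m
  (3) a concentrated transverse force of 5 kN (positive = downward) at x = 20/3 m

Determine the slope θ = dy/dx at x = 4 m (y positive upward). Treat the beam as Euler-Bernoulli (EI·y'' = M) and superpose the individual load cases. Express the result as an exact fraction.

θ(4) = -1457/9000000 rad

Load 1 — applied couple M₀=-15 kN·m at a=5/2 m (b=L-a=15/2):
  θ_1 = (R_Ax²/2 - M_Ax - M₀(x-a))/EI  [x>a] with R_A=-27/16, M_A=45/16 = ((-27/16)·4²/2 - (45/16)·4 - (-15)·(4-(5/2)))/50000 = -9/200000 rad
Load 2 — applied couple M₀=4 kN·m at a=15/2 m (b=L-a=5/2):
  θ_2 = (R_Ax²/2 - M_Ax)/EI  [x≤a] with R_A=9/20, M_A=5/4 = ((9/20)·4²/2 - (5/4)·4)/50000 = -7/250000 rad
Load 3 — point force P=5 kN at a=20/3 m (b=L-a=10/3):
  θ_3 = -Pb²x(2aL-(3a+b)x)/(2L³EI)  [x≤a] = -5·(10/3)²·4·(2·(20/3)·10-(3·(20/3)+(10/3))·4)/(2·10³·50000) = -1/11250 rad
Superposition: θ = Σ θ_i = -1457/9000000 rad ≈ -0.000162 rad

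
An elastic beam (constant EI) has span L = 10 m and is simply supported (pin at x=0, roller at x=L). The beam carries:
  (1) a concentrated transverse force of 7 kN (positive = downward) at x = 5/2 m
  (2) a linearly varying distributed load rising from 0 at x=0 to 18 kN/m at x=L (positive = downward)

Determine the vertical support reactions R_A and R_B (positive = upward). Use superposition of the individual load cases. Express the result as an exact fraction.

R_A = 141/4 kN, R_B = 247/4 kN

Load 1 — point force P=7 kN at a=5/2 m (b=L-a=15/2):
  R_A = Pb/L = 7·(15/2)/10 = 21/4 kN
  R_B = Pa/L = 7·(5/2)/10 = 7/4 kN
Load 2 — triangular load w₀=18 kN/m (0→w₀ over full span):
  R_A = w₀L/6 = 18·10/6 = 30 kN
  R_B = w₀L/3 = 18·10/3 = 60 kN
Superposition: R_A = 141/4 kN, R_B = 247/4 kN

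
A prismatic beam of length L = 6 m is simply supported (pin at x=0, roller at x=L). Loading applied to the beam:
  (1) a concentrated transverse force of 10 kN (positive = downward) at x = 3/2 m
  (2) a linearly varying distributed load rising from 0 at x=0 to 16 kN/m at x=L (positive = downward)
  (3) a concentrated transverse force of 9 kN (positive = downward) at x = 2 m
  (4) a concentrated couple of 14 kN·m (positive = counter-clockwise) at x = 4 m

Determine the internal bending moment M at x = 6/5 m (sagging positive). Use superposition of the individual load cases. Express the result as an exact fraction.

Load 1 — point force P=10 kN at a=3/2 m (b=L-a=9/2):
  M_1 = Pbx/L  [x≤a] = 10·(9/2)·(6/5)/6 = 9 kN·m
Load 2 — triangular load w₀=16 kN/m (0→w₀ over full span):
  M_2 = w₀Lx/6 - w₀x³/(6L) = 16·6·(6/5)/6 - 16·(6/5)³/(6·6) = 2304/125 kN·m
Load 3 — point force P=9 kN at a=2 m (b=L-a=4):
  M_3 = Pbx/L  [x≤a] = 9·4·(6/5)/6 = 36/5 kN·m
Load 4 — applied couple M₀=14 kN·m at a=4 m (b=L-a=2):
  M_4 = M₀x/L  [x≤a] = 14·(6/5)/6 = 14/5 kN·m
Superposition: M = Σ M_i = 4679/125 kN·m ≈ 37.432000 kN·m

M(6/5) = 4679/125 kN·m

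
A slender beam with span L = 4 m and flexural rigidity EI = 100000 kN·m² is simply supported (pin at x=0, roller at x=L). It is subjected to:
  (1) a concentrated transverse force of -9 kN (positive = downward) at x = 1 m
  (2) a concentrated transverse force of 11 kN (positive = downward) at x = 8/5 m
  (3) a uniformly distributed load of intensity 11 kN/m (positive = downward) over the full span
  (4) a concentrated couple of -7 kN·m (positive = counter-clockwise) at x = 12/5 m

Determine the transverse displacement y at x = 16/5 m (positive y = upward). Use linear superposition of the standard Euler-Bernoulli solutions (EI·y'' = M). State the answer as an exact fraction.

y(16/5) = -30663/125000000 m

Load 1 — point force P=-9 kN at a=1 m (b=L-a=3):
  y_1 = -Pa(L-x)(2Lx-a²-x²)/(6LEI)  [x>a] = -(-9)·1·(4-(16/5))·(2·4·(16/5)-1²-(16/5)²)/(6·4·100000) = 1077/25000000 m
Load 2 — point force P=11 kN at a=8/5 m (b=L-a=12/5):
  y_2 = -Pa(L-x)(2Lx-a²-x²)/(6LEI)  [x>a] = -11·(8/5)·(4-(16/5))·(2·4·(16/5)-(8/5)²-(16/5)²)/(6·4·100000) = -88/1171875 m
Load 3 — uniform load w=11 kN/m over full span:
  y_3 = -wx(L³-2Lx²+x³)/(24EI) = -11·(16/5)·(4³-2·4·(16/5)²+(16/5)³)/(24·100000) = -1276/5859375 m
Load 4 — applied couple M₀=-7 kN·m at a=12/5 m (b=L-a=8/5):
  y_4 = (M₀x³/(6L)-M₀(x-a)²/2+C₁x)/EI  [x>a] with C₁=M₀(3b²-L²)/(6L)=182/75 = ((-7)·(16/5)³/(6·4)-(-7)·((16/5)-(12/5))²/2+(182/75)·(16/5))/100000 = 7/1562500 m
Superposition: y = Σ y_i = -30663/125000000 m ≈ -0.000245 m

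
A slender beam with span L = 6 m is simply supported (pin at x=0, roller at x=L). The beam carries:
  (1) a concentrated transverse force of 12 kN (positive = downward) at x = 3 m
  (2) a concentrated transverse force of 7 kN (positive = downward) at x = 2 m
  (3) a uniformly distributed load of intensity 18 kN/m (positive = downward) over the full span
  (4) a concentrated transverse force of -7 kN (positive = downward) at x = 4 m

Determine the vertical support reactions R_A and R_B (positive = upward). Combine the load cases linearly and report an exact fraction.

R_A = 187/3 kN, R_B = 173/3 kN

Load 1 — point force P=12 kN at a=3 m (b=L-a=3):
  R_A = Pb/L = 12·3/6 = 6 kN
  R_B = Pa/L = 12·3/6 = 6 kN
Load 2 — point force P=7 kN at a=2 m (b=L-a=4):
  R_A = Pb/L = 7·4/6 = 14/3 kN
  R_B = Pa/L = 7·2/6 = 7/3 kN
Load 3 — uniform load w=18 kN/m over full span:
  R_A = wL/2 = 18·6/2 = 54 kN
  R_B = wL/2 = 18·6/2 = 54 kN
Load 4 — point force P=-7 kN at a=4 m (b=L-a=2):
  R_A = Pb/L = (-7)·2/6 = -7/3 kN
  R_B = Pa/L = (-7)·4/6 = -14/3 kN
Superposition: R_A = 187/3 kN, R_B = 173/3 kN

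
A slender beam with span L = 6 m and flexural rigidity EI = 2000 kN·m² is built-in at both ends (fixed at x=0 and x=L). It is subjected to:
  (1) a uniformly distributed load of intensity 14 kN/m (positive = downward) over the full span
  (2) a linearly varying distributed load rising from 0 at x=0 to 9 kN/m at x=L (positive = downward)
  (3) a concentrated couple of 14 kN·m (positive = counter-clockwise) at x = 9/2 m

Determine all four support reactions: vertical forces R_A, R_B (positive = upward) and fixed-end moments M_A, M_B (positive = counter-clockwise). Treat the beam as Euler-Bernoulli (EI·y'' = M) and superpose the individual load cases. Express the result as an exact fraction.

R_A = 2109/40 kN, M_A = 2287/40 kN·m, R_B = 2331/40 kN, M_B = -2433/40 kN·m

Load 1 — uniform load w=14 kN/m over full span:
  R_A = wL/2 = 14·6/2 = 42 kN
  M_A = wL²/12 = 14·6²/12 = 42 kN·m
  R_B = wL/2 = 14·6/2 = 42 kN
  M_B = -wL²/12 = -14·6²/12 = -42 kN·m
Load 2 — triangular load w₀=9 kN/m (0→w₀ over full span):
  R_A = 3w₀L/20 = 3·9·6/20 = 81/10 kN
  M_A = w₀L²/30 = 9·6²/30 = 54/5 kN·m
  R_B = 7w₀L/20 = 7·9·6/20 = 189/10 kN
  M_B = -w₀L²/20 = -9·6²/20 = -81/5 kN·m
Load 3 — applied couple M₀=14 kN·m at a=9/2 m (b=L-a=3/2):
  R_A = 6M₀ab/L³ = 6·14·(9/2)·(3/2)/6³ = 21/8 kN
  M_A = M₀b(2a-b)/L² = 14·(3/2)·(2·(9/2)-(3/2))/6² = 35/8 kN·m
  R_B = -6M₀ab/L³ = -6·14·(9/2)·(3/2)/6³ = -21/8 kN
  M_B = M₀a(2b-a)/L² = 14·(9/2)·(2·(3/2)-(9/2))/6² = -21/8 kN·m
Superposition: R_A = 2109/40 kN, M_A = 2287/40 kN·m, R_B = 2331/40 kN, M_B = -2433/40 kN·m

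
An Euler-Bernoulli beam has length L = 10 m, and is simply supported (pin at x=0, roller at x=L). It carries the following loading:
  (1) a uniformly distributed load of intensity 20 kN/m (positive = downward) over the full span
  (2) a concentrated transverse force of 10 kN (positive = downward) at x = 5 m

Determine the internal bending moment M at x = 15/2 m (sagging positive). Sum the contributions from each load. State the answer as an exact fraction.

Load 1 — uniform load w=20 kN/m over full span:
  M_1 = wx(L-x)/2 = 20·(15/2)·(10-(15/2))/2 = 375/2 kN·m
Load 2 — point force P=10 kN at a=5 m (b=L-a=5):
  M_2 = Pa(L-x)/L  [x>a] = 10·5·(10-(15/2))/10 = 25/2 kN·m
Superposition: M = Σ M_i = 200 kN·m ≈ 200.000000 kN·m

M(15/2) = 200 kN·m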